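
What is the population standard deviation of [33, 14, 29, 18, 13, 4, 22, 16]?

8.6594

Step 1: Compute the mean: 18.625
Step 2: Sum of squared deviations from the mean: 599.875
Step 3: Population variance = 599.875 / 8 = 74.9844
Step 4: Standard deviation = sqrt(74.9844) = 8.6594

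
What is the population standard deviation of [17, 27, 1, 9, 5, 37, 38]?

14.0044

Step 1: Compute the mean: 19.1429
Step 2: Sum of squared deviations from the mean: 1372.8571
Step 3: Population variance = 1372.8571 / 7 = 196.1224
Step 4: Standard deviation = sqrt(196.1224) = 14.0044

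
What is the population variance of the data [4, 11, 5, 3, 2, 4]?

8.4722

Step 1: Compute the mean: (4 + 11 + 5 + 3 + 2 + 4) / 6 = 4.8333
Step 2: Compute squared deviations from the mean:
  (4 - 4.8333)^2 = 0.6944
  (11 - 4.8333)^2 = 38.0278
  (5 - 4.8333)^2 = 0.0278
  (3 - 4.8333)^2 = 3.3611
  (2 - 4.8333)^2 = 8.0278
  (4 - 4.8333)^2 = 0.6944
Step 3: Sum of squared deviations = 50.8333
Step 4: Population variance = 50.8333 / 6 = 8.4722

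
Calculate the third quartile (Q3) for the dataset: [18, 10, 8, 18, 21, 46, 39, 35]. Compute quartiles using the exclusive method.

38

Step 1: Sort the data: [8, 10, 18, 18, 21, 35, 39, 46]
Step 2: n = 8
Step 3: Using the exclusive quartile method:
  Q1 = 12
  Q2 (median) = 19.5
  Q3 = 38
  IQR = Q3 - Q1 = 38 - 12 = 26
Step 4: Q3 = 38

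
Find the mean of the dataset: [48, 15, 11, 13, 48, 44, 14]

27.5714

Step 1: Sum all values: 48 + 15 + 11 + 13 + 48 + 44 + 14 = 193
Step 2: Count the number of values: n = 7
Step 3: Mean = sum / n = 193 / 7 = 27.5714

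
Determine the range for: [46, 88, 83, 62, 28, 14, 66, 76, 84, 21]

74

Step 1: Identify the maximum value: max = 88
Step 2: Identify the minimum value: min = 14
Step 3: Range = max - min = 88 - 14 = 74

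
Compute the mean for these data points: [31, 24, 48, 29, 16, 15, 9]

24.5714

Step 1: Sum all values: 31 + 24 + 48 + 29 + 16 + 15 + 9 = 172
Step 2: Count the number of values: n = 7
Step 3: Mean = sum / n = 172 / 7 = 24.5714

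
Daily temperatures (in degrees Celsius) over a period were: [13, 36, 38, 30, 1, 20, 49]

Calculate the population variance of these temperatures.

230.7755

Step 1: Compute the mean: (13 + 36 + 38 + 30 + 1 + 20 + 49) / 7 = 26.7143
Step 2: Compute squared deviations from the mean:
  (13 - 26.7143)^2 = 188.0816
  (36 - 26.7143)^2 = 86.2245
  (38 - 26.7143)^2 = 127.3673
  (30 - 26.7143)^2 = 10.7959
  (1 - 26.7143)^2 = 661.2245
  (20 - 26.7143)^2 = 45.0816
  (49 - 26.7143)^2 = 496.6531
Step 3: Sum of squared deviations = 1615.4286
Step 4: Population variance = 1615.4286 / 7 = 230.7755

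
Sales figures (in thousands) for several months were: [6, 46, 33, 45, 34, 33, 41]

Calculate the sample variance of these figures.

183.3333

Step 1: Compute the mean: (6 + 46 + 33 + 45 + 34 + 33 + 41) / 7 = 34
Step 2: Compute squared deviations from the mean:
  (6 - 34)^2 = 784
  (46 - 34)^2 = 144
  (33 - 34)^2 = 1
  (45 - 34)^2 = 121
  (34 - 34)^2 = 0
  (33 - 34)^2 = 1
  (41 - 34)^2 = 49
Step 3: Sum of squared deviations = 1100
Step 4: Sample variance = 1100 / 6 = 183.3333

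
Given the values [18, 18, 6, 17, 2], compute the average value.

12.2

Step 1: Sum all values: 18 + 18 + 6 + 17 + 2 = 61
Step 2: Count the number of values: n = 5
Step 3: Mean = sum / n = 61 / 5 = 12.2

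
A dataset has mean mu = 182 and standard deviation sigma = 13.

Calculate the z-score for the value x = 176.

-0.4615

Step 1: Recall the z-score formula: z = (x - mu) / sigma
Step 2: Substitute values: z = (176 - 182) / 13
Step 3: z = -6 / 13 = -0.4615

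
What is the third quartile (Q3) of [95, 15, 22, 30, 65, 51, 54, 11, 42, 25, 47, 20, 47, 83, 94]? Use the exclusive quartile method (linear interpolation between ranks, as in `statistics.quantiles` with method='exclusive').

65

Step 1: Sort the data: [11, 15, 20, 22, 25, 30, 42, 47, 47, 51, 54, 65, 83, 94, 95]
Step 2: n = 15
Step 3: Using the exclusive quartile method:
  Q1 = 22
  Q2 (median) = 47
  Q3 = 65
  IQR = Q3 - Q1 = 65 - 22 = 43
Step 4: Q3 = 65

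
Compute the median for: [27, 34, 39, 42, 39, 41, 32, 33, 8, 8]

33.5

Step 1: Sort the data in ascending order: [8, 8, 27, 32, 33, 34, 39, 39, 41, 42]
Step 2: The number of values is n = 10.
Step 3: Since n is even, the median is the average of positions 5 and 6:
  Median = (33 + 34) / 2 = 33.5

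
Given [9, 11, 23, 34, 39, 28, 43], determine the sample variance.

174.2381

Step 1: Compute the mean: (9 + 11 + 23 + 34 + 39 + 28 + 43) / 7 = 26.7143
Step 2: Compute squared deviations from the mean:
  (9 - 26.7143)^2 = 313.7959
  (11 - 26.7143)^2 = 246.9388
  (23 - 26.7143)^2 = 13.7959
  (34 - 26.7143)^2 = 53.0816
  (39 - 26.7143)^2 = 150.9388
  (28 - 26.7143)^2 = 1.6531
  (43 - 26.7143)^2 = 265.2245
Step 3: Sum of squared deviations = 1045.4286
Step 4: Sample variance = 1045.4286 / 6 = 174.2381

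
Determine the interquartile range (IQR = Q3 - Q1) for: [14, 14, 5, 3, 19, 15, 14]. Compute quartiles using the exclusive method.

10

Step 1: Sort the data: [3, 5, 14, 14, 14, 15, 19]
Step 2: n = 7
Step 3: Using the exclusive quartile method:
  Q1 = 5
  Q2 (median) = 14
  Q3 = 15
  IQR = Q3 - Q1 = 15 - 5 = 10
Step 4: IQR = 10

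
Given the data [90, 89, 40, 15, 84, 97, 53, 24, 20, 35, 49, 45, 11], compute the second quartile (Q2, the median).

45

Step 1: Sort the data: [11, 15, 20, 24, 35, 40, 45, 49, 53, 84, 89, 90, 97]
Step 2: n = 13
Step 3: Q2 is the median. Since n is odd, it is the middle value at position 7: 45
Step 4: Q2 = 45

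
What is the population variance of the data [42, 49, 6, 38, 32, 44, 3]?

295.9592

Step 1: Compute the mean: (42 + 49 + 6 + 38 + 32 + 44 + 3) / 7 = 30.5714
Step 2: Compute squared deviations from the mean:
  (42 - 30.5714)^2 = 130.6122
  (49 - 30.5714)^2 = 339.6122
  (6 - 30.5714)^2 = 603.7551
  (38 - 30.5714)^2 = 55.1837
  (32 - 30.5714)^2 = 2.0408
  (44 - 30.5714)^2 = 180.3265
  (3 - 30.5714)^2 = 760.1837
Step 3: Sum of squared deviations = 2071.7143
Step 4: Population variance = 2071.7143 / 7 = 295.9592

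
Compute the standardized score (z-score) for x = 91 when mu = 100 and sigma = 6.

-1.5

Step 1: Recall the z-score formula: z = (x - mu) / sigma
Step 2: Substitute values: z = (91 - 100) / 6
Step 3: z = -9 / 6 = -1.5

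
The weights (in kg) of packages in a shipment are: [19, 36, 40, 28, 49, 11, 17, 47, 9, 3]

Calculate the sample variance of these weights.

271.4333

Step 1: Compute the mean: (19 + 36 + 40 + 28 + 49 + 11 + 17 + 47 + 9 + 3) / 10 = 25.9
Step 2: Compute squared deviations from the mean:
  (19 - 25.9)^2 = 47.61
  (36 - 25.9)^2 = 102.01
  (40 - 25.9)^2 = 198.81
  (28 - 25.9)^2 = 4.41
  (49 - 25.9)^2 = 533.61
  (11 - 25.9)^2 = 222.01
  (17 - 25.9)^2 = 79.21
  (47 - 25.9)^2 = 445.21
  (9 - 25.9)^2 = 285.61
  (3 - 25.9)^2 = 524.41
Step 3: Sum of squared deviations = 2442.9
Step 4: Sample variance = 2442.9 / 9 = 271.4333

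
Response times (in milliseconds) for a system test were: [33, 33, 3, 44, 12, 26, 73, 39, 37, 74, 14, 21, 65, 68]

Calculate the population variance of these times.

510.0612

Step 1: Compute the mean: (33 + 33 + 3 + 44 + 12 + 26 + 73 + 39 + 37 + 74 + 14 + 21 + 65 + 68) / 14 = 38.7143
Step 2: Compute squared deviations from the mean:
  (33 - 38.7143)^2 = 32.6531
  (33 - 38.7143)^2 = 32.6531
  (3 - 38.7143)^2 = 1275.5102
  (44 - 38.7143)^2 = 27.9388
  (12 - 38.7143)^2 = 713.6531
  (26 - 38.7143)^2 = 161.6531
  (73 - 38.7143)^2 = 1175.5102
  (39 - 38.7143)^2 = 0.0816
  (37 - 38.7143)^2 = 2.9388
  (74 - 38.7143)^2 = 1245.0816
  (14 - 38.7143)^2 = 610.7959
  (21 - 38.7143)^2 = 313.7959
  (65 - 38.7143)^2 = 690.9388
  (68 - 38.7143)^2 = 857.6531
Step 3: Sum of squared deviations = 7140.8571
Step 4: Population variance = 7140.8571 / 14 = 510.0612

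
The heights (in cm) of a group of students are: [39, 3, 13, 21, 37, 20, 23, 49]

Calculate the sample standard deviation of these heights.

15.0517

Step 1: Compute the mean: 25.625
Step 2: Sum of squared deviations from the mean: 1585.875
Step 3: Sample variance = 1585.875 / 7 = 226.5536
Step 4: Standard deviation = sqrt(226.5536) = 15.0517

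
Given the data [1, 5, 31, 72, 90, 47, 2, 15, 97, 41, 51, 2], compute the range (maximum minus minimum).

96

Step 1: Identify the maximum value: max = 97
Step 2: Identify the minimum value: min = 1
Step 3: Range = max - min = 97 - 1 = 96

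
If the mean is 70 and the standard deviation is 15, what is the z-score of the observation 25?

-3

Step 1: Recall the z-score formula: z = (x - mu) / sigma
Step 2: Substitute values: z = (25 - 70) / 15
Step 3: z = -45 / 15 = -3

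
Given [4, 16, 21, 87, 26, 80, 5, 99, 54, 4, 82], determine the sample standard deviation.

37.5083

Step 1: Compute the mean: 43.4545
Step 2: Sum of squared deviations from the mean: 14068.7273
Step 3: Sample variance = 14068.7273 / 10 = 1406.8727
Step 4: Standard deviation = sqrt(1406.8727) = 37.5083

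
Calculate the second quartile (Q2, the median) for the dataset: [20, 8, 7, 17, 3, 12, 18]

12

Step 1: Sort the data: [3, 7, 8, 12, 17, 18, 20]
Step 2: n = 7
Step 3: Q2 is the median. Since n is odd, it is the middle value at position 4: 12
Step 4: Q2 = 12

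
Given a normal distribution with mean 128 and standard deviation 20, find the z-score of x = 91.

-1.85

Step 1: Recall the z-score formula: z = (x - mu) / sigma
Step 2: Substitute values: z = (91 - 128) / 20
Step 3: z = -37 / 20 = -1.85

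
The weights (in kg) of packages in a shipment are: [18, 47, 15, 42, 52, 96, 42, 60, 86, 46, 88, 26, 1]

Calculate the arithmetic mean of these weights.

47.6154

Step 1: Sum all values: 18 + 47 + 15 + 42 + 52 + 96 + 42 + 60 + 86 + 46 + 88 + 26 + 1 = 619
Step 2: Count the number of values: n = 13
Step 3: Mean = sum / n = 619 / 13 = 47.6154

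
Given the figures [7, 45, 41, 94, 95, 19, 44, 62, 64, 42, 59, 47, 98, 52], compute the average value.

54.9286

Step 1: Sum all values: 7 + 45 + 41 + 94 + 95 + 19 + 44 + 62 + 64 + 42 + 59 + 47 + 98 + 52 = 769
Step 2: Count the number of values: n = 14
Step 3: Mean = sum / n = 769 / 14 = 54.9286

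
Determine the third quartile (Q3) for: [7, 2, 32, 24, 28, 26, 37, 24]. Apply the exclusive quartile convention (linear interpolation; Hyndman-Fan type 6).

31

Step 1: Sort the data: [2, 7, 24, 24, 26, 28, 32, 37]
Step 2: n = 8
Step 3: Using the exclusive quartile method:
  Q1 = 11.25
  Q2 (median) = 25
  Q3 = 31
  IQR = Q3 - Q1 = 31 - 11.25 = 19.75
Step 4: Q3 = 31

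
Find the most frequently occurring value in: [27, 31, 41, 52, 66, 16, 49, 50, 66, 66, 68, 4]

66

Step 1: Count the frequency of each value:
  4: appears 1 time(s)
  16: appears 1 time(s)
  27: appears 1 time(s)
  31: appears 1 time(s)
  41: appears 1 time(s)
  49: appears 1 time(s)
  50: appears 1 time(s)
  52: appears 1 time(s)
  66: appears 3 time(s)
  68: appears 1 time(s)
Step 2: The value 66 appears most frequently (3 times).
Step 3: Mode = 66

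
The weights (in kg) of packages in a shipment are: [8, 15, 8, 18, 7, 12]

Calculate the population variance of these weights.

16.5556

Step 1: Compute the mean: (8 + 15 + 8 + 18 + 7 + 12) / 6 = 11.3333
Step 2: Compute squared deviations from the mean:
  (8 - 11.3333)^2 = 11.1111
  (15 - 11.3333)^2 = 13.4444
  (8 - 11.3333)^2 = 11.1111
  (18 - 11.3333)^2 = 44.4444
  (7 - 11.3333)^2 = 18.7778
  (12 - 11.3333)^2 = 0.4444
Step 3: Sum of squared deviations = 99.3333
Step 4: Population variance = 99.3333 / 6 = 16.5556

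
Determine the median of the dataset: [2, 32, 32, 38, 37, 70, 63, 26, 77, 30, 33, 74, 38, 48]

37.5

Step 1: Sort the data in ascending order: [2, 26, 30, 32, 32, 33, 37, 38, 38, 48, 63, 70, 74, 77]
Step 2: The number of values is n = 14.
Step 3: Since n is even, the median is the average of positions 7 and 8:
  Median = (37 + 38) / 2 = 37.5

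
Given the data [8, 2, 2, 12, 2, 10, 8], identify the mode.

2

Step 1: Count the frequency of each value:
  2: appears 3 time(s)
  8: appears 2 time(s)
  10: appears 1 time(s)
  12: appears 1 time(s)
Step 2: The value 2 appears most frequently (3 times).
Step 3: Mode = 2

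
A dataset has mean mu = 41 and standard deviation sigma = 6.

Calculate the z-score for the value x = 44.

0.5

Step 1: Recall the z-score formula: z = (x - mu) / sigma
Step 2: Substitute values: z = (44 - 41) / 6
Step 3: z = 3 / 6 = 0.5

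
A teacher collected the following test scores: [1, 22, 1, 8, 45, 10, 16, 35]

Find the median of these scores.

13

Step 1: Sort the data in ascending order: [1, 1, 8, 10, 16, 22, 35, 45]
Step 2: The number of values is n = 8.
Step 3: Since n is even, the median is the average of positions 4 and 5:
  Median = (10 + 16) / 2 = 13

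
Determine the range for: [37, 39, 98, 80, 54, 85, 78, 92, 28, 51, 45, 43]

70

Step 1: Identify the maximum value: max = 98
Step 2: Identify the minimum value: min = 28
Step 3: Range = max - min = 98 - 28 = 70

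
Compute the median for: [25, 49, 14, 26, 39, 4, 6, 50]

25.5

Step 1: Sort the data in ascending order: [4, 6, 14, 25, 26, 39, 49, 50]
Step 2: The number of values is n = 8.
Step 3: Since n is even, the median is the average of positions 4 and 5:
  Median = (25 + 26) / 2 = 25.5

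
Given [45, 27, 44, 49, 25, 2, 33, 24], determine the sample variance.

233.5536

Step 1: Compute the mean: (45 + 27 + 44 + 49 + 25 + 2 + 33 + 24) / 8 = 31.125
Step 2: Compute squared deviations from the mean:
  (45 - 31.125)^2 = 192.5156
  (27 - 31.125)^2 = 17.0156
  (44 - 31.125)^2 = 165.7656
  (49 - 31.125)^2 = 319.5156
  (25 - 31.125)^2 = 37.5156
  (2 - 31.125)^2 = 848.2656
  (33 - 31.125)^2 = 3.5156
  (24 - 31.125)^2 = 50.7656
Step 3: Sum of squared deviations = 1634.875
Step 4: Sample variance = 1634.875 / 7 = 233.5536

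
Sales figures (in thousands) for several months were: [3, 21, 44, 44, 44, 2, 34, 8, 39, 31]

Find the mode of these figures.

44

Step 1: Count the frequency of each value:
  2: appears 1 time(s)
  3: appears 1 time(s)
  8: appears 1 time(s)
  21: appears 1 time(s)
  31: appears 1 time(s)
  34: appears 1 time(s)
  39: appears 1 time(s)
  44: appears 3 time(s)
Step 2: The value 44 appears most frequently (3 times).
Step 3: Mode = 44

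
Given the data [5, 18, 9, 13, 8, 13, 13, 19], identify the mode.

13

Step 1: Count the frequency of each value:
  5: appears 1 time(s)
  8: appears 1 time(s)
  9: appears 1 time(s)
  13: appears 3 time(s)
  18: appears 1 time(s)
  19: appears 1 time(s)
Step 2: The value 13 appears most frequently (3 times).
Step 3: Mode = 13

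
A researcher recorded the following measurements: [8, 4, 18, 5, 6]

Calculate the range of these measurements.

14

Step 1: Identify the maximum value: max = 18
Step 2: Identify the minimum value: min = 4
Step 3: Range = max - min = 18 - 4 = 14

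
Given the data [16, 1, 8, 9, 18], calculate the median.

9

Step 1: Sort the data in ascending order: [1, 8, 9, 16, 18]
Step 2: The number of values is n = 5.
Step 3: Since n is odd, the median is the middle value at position 3: 9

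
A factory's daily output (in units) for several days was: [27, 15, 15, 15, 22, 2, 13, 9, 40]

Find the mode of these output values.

15

Step 1: Count the frequency of each value:
  2: appears 1 time(s)
  9: appears 1 time(s)
  13: appears 1 time(s)
  15: appears 3 time(s)
  22: appears 1 time(s)
  27: appears 1 time(s)
  40: appears 1 time(s)
Step 2: The value 15 appears most frequently (3 times).
Step 3: Mode = 15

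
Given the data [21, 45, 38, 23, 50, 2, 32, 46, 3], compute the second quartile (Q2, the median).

32

Step 1: Sort the data: [2, 3, 21, 23, 32, 38, 45, 46, 50]
Step 2: n = 9
Step 3: Q2 is the median. Since n is odd, it is the middle value at position 5: 32
Step 4: Q2 = 32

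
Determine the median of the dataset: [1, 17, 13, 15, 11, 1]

12

Step 1: Sort the data in ascending order: [1, 1, 11, 13, 15, 17]
Step 2: The number of values is n = 6.
Step 3: Since n is even, the median is the average of positions 3 and 4:
  Median = (11 + 13) / 2 = 12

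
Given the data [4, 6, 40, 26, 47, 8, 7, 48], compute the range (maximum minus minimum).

44

Step 1: Identify the maximum value: max = 48
Step 2: Identify the minimum value: min = 4
Step 3: Range = max - min = 48 - 4 = 44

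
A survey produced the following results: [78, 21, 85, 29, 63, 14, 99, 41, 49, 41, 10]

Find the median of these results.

41

Step 1: Sort the data in ascending order: [10, 14, 21, 29, 41, 41, 49, 63, 78, 85, 99]
Step 2: The number of values is n = 11.
Step 3: Since n is odd, the median is the middle value at position 6: 41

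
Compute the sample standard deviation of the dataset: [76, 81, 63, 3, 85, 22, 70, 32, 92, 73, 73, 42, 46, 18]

28.0952

Step 1: Compute the mean: 55.4286
Step 2: Sum of squared deviations from the mean: 10261.4286
Step 3: Sample variance = 10261.4286 / 13 = 789.3407
Step 4: Standard deviation = sqrt(789.3407) = 28.0952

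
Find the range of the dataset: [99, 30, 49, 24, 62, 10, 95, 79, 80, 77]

89

Step 1: Identify the maximum value: max = 99
Step 2: Identify the minimum value: min = 10
Step 3: Range = max - min = 99 - 10 = 89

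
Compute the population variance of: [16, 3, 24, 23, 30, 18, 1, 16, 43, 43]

184.01

Step 1: Compute the mean: (16 + 3 + 24 + 23 + 30 + 18 + 1 + 16 + 43 + 43) / 10 = 21.7
Step 2: Compute squared deviations from the mean:
  (16 - 21.7)^2 = 32.49
  (3 - 21.7)^2 = 349.69
  (24 - 21.7)^2 = 5.29
  (23 - 21.7)^2 = 1.69
  (30 - 21.7)^2 = 68.89
  (18 - 21.7)^2 = 13.69
  (1 - 21.7)^2 = 428.49
  (16 - 21.7)^2 = 32.49
  (43 - 21.7)^2 = 453.69
  (43 - 21.7)^2 = 453.69
Step 3: Sum of squared deviations = 1840.1
Step 4: Population variance = 1840.1 / 10 = 184.01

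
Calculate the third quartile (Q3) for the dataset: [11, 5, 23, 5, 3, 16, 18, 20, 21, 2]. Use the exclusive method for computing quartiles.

20.25

Step 1: Sort the data: [2, 3, 5, 5, 11, 16, 18, 20, 21, 23]
Step 2: n = 10
Step 3: Using the exclusive quartile method:
  Q1 = 4.5
  Q2 (median) = 13.5
  Q3 = 20.25
  IQR = Q3 - Q1 = 20.25 - 4.5 = 15.75
Step 4: Q3 = 20.25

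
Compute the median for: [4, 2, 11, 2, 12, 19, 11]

11

Step 1: Sort the data in ascending order: [2, 2, 4, 11, 11, 12, 19]
Step 2: The number of values is n = 7.
Step 3: Since n is odd, the median is the middle value at position 4: 11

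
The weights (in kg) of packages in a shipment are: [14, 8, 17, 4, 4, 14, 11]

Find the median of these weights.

11

Step 1: Sort the data in ascending order: [4, 4, 8, 11, 14, 14, 17]
Step 2: The number of values is n = 7.
Step 3: Since n is odd, the median is the middle value at position 4: 11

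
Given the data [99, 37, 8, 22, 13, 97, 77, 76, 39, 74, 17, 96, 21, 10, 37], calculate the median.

37

Step 1: Sort the data in ascending order: [8, 10, 13, 17, 21, 22, 37, 37, 39, 74, 76, 77, 96, 97, 99]
Step 2: The number of values is n = 15.
Step 3: Since n is odd, the median is the middle value at position 8: 37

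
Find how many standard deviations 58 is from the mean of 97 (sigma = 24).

-1.625

Step 1: Recall the z-score formula: z = (x - mu) / sigma
Step 2: Substitute values: z = (58 - 97) / 24
Step 3: z = -39 / 24 = -1.625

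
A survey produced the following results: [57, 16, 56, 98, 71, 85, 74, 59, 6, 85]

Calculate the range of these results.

92

Step 1: Identify the maximum value: max = 98
Step 2: Identify the minimum value: min = 6
Step 3: Range = max - min = 98 - 6 = 92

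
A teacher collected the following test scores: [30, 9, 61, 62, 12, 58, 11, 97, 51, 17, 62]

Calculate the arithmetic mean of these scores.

42.7273

Step 1: Sum all values: 30 + 9 + 61 + 62 + 12 + 58 + 11 + 97 + 51 + 17 + 62 = 470
Step 2: Count the number of values: n = 11
Step 3: Mean = sum / n = 470 / 11 = 42.7273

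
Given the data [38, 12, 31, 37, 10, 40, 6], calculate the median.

31

Step 1: Sort the data in ascending order: [6, 10, 12, 31, 37, 38, 40]
Step 2: The number of values is n = 7.
Step 3: Since n is odd, the median is the middle value at position 4: 31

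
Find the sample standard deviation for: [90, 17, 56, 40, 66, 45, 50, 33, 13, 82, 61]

24.3068

Step 1: Compute the mean: 50.2727
Step 2: Sum of squared deviations from the mean: 5908.1818
Step 3: Sample variance = 5908.1818 / 10 = 590.8182
Step 4: Standard deviation = sqrt(590.8182) = 24.3068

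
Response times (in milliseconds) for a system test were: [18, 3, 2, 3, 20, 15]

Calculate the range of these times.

18

Step 1: Identify the maximum value: max = 20
Step 2: Identify the minimum value: min = 2
Step 3: Range = max - min = 20 - 2 = 18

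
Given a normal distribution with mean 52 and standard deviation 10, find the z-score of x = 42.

-1

Step 1: Recall the z-score formula: z = (x - mu) / sigma
Step 2: Substitute values: z = (42 - 52) / 10
Step 3: z = -10 / 10 = -1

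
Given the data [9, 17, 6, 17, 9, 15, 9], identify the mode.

9

Step 1: Count the frequency of each value:
  6: appears 1 time(s)
  9: appears 3 time(s)
  15: appears 1 time(s)
  17: appears 2 time(s)
Step 2: The value 9 appears most frequently (3 times).
Step 3: Mode = 9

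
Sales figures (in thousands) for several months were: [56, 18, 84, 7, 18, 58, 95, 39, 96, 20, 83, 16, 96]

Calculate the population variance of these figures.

1121.2544

Step 1: Compute the mean: (56 + 18 + 84 + 7 + 18 + 58 + 95 + 39 + 96 + 20 + 83 + 16 + 96) / 13 = 52.7692
Step 2: Compute squared deviations from the mean:
  (56 - 52.7692)^2 = 10.4379
  (18 - 52.7692)^2 = 1208.8994
  (84 - 52.7692)^2 = 975.3609
  (7 - 52.7692)^2 = 2094.8225
  (18 - 52.7692)^2 = 1208.8994
  (58 - 52.7692)^2 = 27.3609
  (95 - 52.7692)^2 = 1783.4379
  (39 - 52.7692)^2 = 189.5917
  (96 - 52.7692)^2 = 1868.8994
  (20 - 52.7692)^2 = 1073.8225
  (83 - 52.7692)^2 = 913.8994
  (16 - 52.7692)^2 = 1351.9763
  (96 - 52.7692)^2 = 1868.8994
Step 3: Sum of squared deviations = 14576.3077
Step 4: Population variance = 14576.3077 / 13 = 1121.2544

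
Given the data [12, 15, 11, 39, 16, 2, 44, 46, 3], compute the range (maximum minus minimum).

44

Step 1: Identify the maximum value: max = 46
Step 2: Identify the minimum value: min = 2
Step 3: Range = max - min = 46 - 2 = 44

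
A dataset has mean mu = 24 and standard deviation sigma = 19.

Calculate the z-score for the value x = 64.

2.1053

Step 1: Recall the z-score formula: z = (x - mu) / sigma
Step 2: Substitute values: z = (64 - 24) / 19
Step 3: z = 40 / 19 = 2.1053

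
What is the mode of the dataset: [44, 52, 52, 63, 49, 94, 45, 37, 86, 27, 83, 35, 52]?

52

Step 1: Count the frequency of each value:
  27: appears 1 time(s)
  35: appears 1 time(s)
  37: appears 1 time(s)
  44: appears 1 time(s)
  45: appears 1 time(s)
  49: appears 1 time(s)
  52: appears 3 time(s)
  63: appears 1 time(s)
  83: appears 1 time(s)
  86: appears 1 time(s)
  94: appears 1 time(s)
Step 2: The value 52 appears most frequently (3 times).
Step 3: Mode = 52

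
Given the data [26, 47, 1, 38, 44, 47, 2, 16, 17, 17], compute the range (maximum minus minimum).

46

Step 1: Identify the maximum value: max = 47
Step 2: Identify the minimum value: min = 1
Step 3: Range = max - min = 47 - 1 = 46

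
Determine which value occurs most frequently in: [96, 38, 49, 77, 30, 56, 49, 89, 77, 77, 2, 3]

77

Step 1: Count the frequency of each value:
  2: appears 1 time(s)
  3: appears 1 time(s)
  30: appears 1 time(s)
  38: appears 1 time(s)
  49: appears 2 time(s)
  56: appears 1 time(s)
  77: appears 3 time(s)
  89: appears 1 time(s)
  96: appears 1 time(s)
Step 2: The value 77 appears most frequently (3 times).
Step 3: Mode = 77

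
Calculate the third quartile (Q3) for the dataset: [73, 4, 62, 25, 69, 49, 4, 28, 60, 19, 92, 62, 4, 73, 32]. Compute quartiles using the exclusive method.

69

Step 1: Sort the data: [4, 4, 4, 19, 25, 28, 32, 49, 60, 62, 62, 69, 73, 73, 92]
Step 2: n = 15
Step 3: Using the exclusive quartile method:
  Q1 = 19
  Q2 (median) = 49
  Q3 = 69
  IQR = Q3 - Q1 = 69 - 19 = 50
Step 4: Q3 = 69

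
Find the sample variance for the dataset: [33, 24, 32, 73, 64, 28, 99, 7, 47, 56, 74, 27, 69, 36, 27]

627.8286

Step 1: Compute the mean: (33 + 24 + 32 + 73 + 64 + 28 + 99 + 7 + 47 + 56 + 74 + 27 + 69 + 36 + 27) / 15 = 46.4
Step 2: Compute squared deviations from the mean:
  (33 - 46.4)^2 = 179.56
  (24 - 46.4)^2 = 501.76
  (32 - 46.4)^2 = 207.36
  (73 - 46.4)^2 = 707.56
  (64 - 46.4)^2 = 309.76
  (28 - 46.4)^2 = 338.56
  (99 - 46.4)^2 = 2766.76
  (7 - 46.4)^2 = 1552.36
  (47 - 46.4)^2 = 0.36
  (56 - 46.4)^2 = 92.16
  (74 - 46.4)^2 = 761.76
  (27 - 46.4)^2 = 376.36
  (69 - 46.4)^2 = 510.76
  (36 - 46.4)^2 = 108.16
  (27 - 46.4)^2 = 376.36
Step 3: Sum of squared deviations = 8789.6
Step 4: Sample variance = 8789.6 / 14 = 627.8286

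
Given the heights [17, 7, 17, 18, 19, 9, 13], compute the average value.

14.2857

Step 1: Sum all values: 17 + 7 + 17 + 18 + 19 + 9 + 13 = 100
Step 2: Count the number of values: n = 7
Step 3: Mean = sum / n = 100 / 7 = 14.2857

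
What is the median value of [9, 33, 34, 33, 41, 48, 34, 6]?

33.5

Step 1: Sort the data in ascending order: [6, 9, 33, 33, 34, 34, 41, 48]
Step 2: The number of values is n = 8.
Step 3: Since n is even, the median is the average of positions 4 and 5:
  Median = (33 + 34) / 2 = 33.5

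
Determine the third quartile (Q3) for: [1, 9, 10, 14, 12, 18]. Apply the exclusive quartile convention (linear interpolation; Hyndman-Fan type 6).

15

Step 1: Sort the data: [1, 9, 10, 12, 14, 18]
Step 2: n = 6
Step 3: Using the exclusive quartile method:
  Q1 = 7
  Q2 (median) = 11
  Q3 = 15
  IQR = Q3 - Q1 = 15 - 7 = 8
Step 4: Q3 = 15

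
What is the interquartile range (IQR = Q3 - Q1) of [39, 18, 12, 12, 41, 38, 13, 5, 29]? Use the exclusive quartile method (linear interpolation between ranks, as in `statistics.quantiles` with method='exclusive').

26.5

Step 1: Sort the data: [5, 12, 12, 13, 18, 29, 38, 39, 41]
Step 2: n = 9
Step 3: Using the exclusive quartile method:
  Q1 = 12
  Q2 (median) = 18
  Q3 = 38.5
  IQR = Q3 - Q1 = 38.5 - 12 = 26.5
Step 4: IQR = 26.5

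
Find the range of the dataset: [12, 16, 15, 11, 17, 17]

6

Step 1: Identify the maximum value: max = 17
Step 2: Identify the minimum value: min = 11
Step 3: Range = max - min = 17 - 11 = 6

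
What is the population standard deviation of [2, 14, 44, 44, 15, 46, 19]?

16.6366

Step 1: Compute the mean: 26.2857
Step 2: Sum of squared deviations from the mean: 1937.4286
Step 3: Population variance = 1937.4286 / 7 = 276.7755
Step 4: Standard deviation = sqrt(276.7755) = 16.6366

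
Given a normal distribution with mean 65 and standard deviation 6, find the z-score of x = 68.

0.5

Step 1: Recall the z-score formula: z = (x - mu) / sigma
Step 2: Substitute values: z = (68 - 65) / 6
Step 3: z = 3 / 6 = 0.5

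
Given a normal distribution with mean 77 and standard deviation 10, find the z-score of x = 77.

0

Step 1: Recall the z-score formula: z = (x - mu) / sigma
Step 2: Substitute values: z = (77 - 77) / 10
Step 3: z = 0 / 10 = 0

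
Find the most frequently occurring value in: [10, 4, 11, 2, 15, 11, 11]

11

Step 1: Count the frequency of each value:
  2: appears 1 time(s)
  4: appears 1 time(s)
  10: appears 1 time(s)
  11: appears 3 time(s)
  15: appears 1 time(s)
Step 2: The value 11 appears most frequently (3 times).
Step 3: Mode = 11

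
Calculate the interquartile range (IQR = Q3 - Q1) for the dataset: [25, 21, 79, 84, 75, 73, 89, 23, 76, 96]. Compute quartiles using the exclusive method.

60.75

Step 1: Sort the data: [21, 23, 25, 73, 75, 76, 79, 84, 89, 96]
Step 2: n = 10
Step 3: Using the exclusive quartile method:
  Q1 = 24.5
  Q2 (median) = 75.5
  Q3 = 85.25
  IQR = Q3 - Q1 = 85.25 - 24.5 = 60.75
Step 4: IQR = 60.75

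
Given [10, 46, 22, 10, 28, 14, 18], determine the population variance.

139.2653

Step 1: Compute the mean: (10 + 46 + 22 + 10 + 28 + 14 + 18) / 7 = 21.1429
Step 2: Compute squared deviations from the mean:
  (10 - 21.1429)^2 = 124.1633
  (46 - 21.1429)^2 = 617.8776
  (22 - 21.1429)^2 = 0.7347
  (10 - 21.1429)^2 = 124.1633
  (28 - 21.1429)^2 = 47.0204
  (14 - 21.1429)^2 = 51.0204
  (18 - 21.1429)^2 = 9.8776
Step 3: Sum of squared deviations = 974.8571
Step 4: Population variance = 974.8571 / 7 = 139.2653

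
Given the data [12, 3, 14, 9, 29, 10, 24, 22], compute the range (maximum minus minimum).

26

Step 1: Identify the maximum value: max = 29
Step 2: Identify the minimum value: min = 3
Step 3: Range = max - min = 29 - 3 = 26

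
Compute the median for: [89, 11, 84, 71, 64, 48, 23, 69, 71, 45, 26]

64

Step 1: Sort the data in ascending order: [11, 23, 26, 45, 48, 64, 69, 71, 71, 84, 89]
Step 2: The number of values is n = 11.
Step 3: Since n is odd, the median is the middle value at position 6: 64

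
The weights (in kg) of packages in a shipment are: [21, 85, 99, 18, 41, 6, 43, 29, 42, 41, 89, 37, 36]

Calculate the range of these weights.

93

Step 1: Identify the maximum value: max = 99
Step 2: Identify the minimum value: min = 6
Step 3: Range = max - min = 99 - 6 = 93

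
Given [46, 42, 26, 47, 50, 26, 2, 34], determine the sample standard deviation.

15.9682

Step 1: Compute the mean: 34.125
Step 2: Sum of squared deviations from the mean: 1784.875
Step 3: Sample variance = 1784.875 / 7 = 254.9821
Step 4: Standard deviation = sqrt(254.9821) = 15.9682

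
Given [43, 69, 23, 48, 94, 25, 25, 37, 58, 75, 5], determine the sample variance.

700.2545

Step 1: Compute the mean: (43 + 69 + 23 + 48 + 94 + 25 + 25 + 37 + 58 + 75 + 5) / 11 = 45.6364
Step 2: Compute squared deviations from the mean:
  (43 - 45.6364)^2 = 6.9504
  (69 - 45.6364)^2 = 545.8595
  (23 - 45.6364)^2 = 512.405
  (48 - 45.6364)^2 = 5.5868
  (94 - 45.6364)^2 = 2339.0413
  (25 - 45.6364)^2 = 425.8595
  (25 - 45.6364)^2 = 425.8595
  (37 - 45.6364)^2 = 74.5868
  (58 - 45.6364)^2 = 152.8595
  (75 - 45.6364)^2 = 862.2231
  (5 - 45.6364)^2 = 1651.314
Step 3: Sum of squared deviations = 7002.5455
Step 4: Sample variance = 7002.5455 / 10 = 700.2545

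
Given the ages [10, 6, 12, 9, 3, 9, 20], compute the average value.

9.8571

Step 1: Sum all values: 10 + 6 + 12 + 9 + 3 + 9 + 20 = 69
Step 2: Count the number of values: n = 7
Step 3: Mean = sum / n = 69 / 7 = 9.8571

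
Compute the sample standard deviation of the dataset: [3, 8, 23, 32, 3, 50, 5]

18.0897

Step 1: Compute the mean: 17.7143
Step 2: Sum of squared deviations from the mean: 1963.4286
Step 3: Sample variance = 1963.4286 / 6 = 327.2381
Step 4: Standard deviation = sqrt(327.2381) = 18.0897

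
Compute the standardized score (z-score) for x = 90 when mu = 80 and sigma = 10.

1

Step 1: Recall the z-score formula: z = (x - mu) / sigma
Step 2: Substitute values: z = (90 - 80) / 10
Step 3: z = 10 / 10 = 1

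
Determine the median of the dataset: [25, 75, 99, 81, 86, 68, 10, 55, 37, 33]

61.5

Step 1: Sort the data in ascending order: [10, 25, 33, 37, 55, 68, 75, 81, 86, 99]
Step 2: The number of values is n = 10.
Step 3: Since n is even, the median is the average of positions 5 and 6:
  Median = (55 + 68) / 2 = 61.5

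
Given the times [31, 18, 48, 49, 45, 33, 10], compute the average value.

33.4286

Step 1: Sum all values: 31 + 18 + 48 + 49 + 45 + 33 + 10 = 234
Step 2: Count the number of values: n = 7
Step 3: Mean = sum / n = 234 / 7 = 33.4286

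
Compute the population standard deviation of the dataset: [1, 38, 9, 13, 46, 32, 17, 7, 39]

15.4927

Step 1: Compute the mean: 22.4444
Step 2: Sum of squared deviations from the mean: 2160.2222
Step 3: Population variance = 2160.2222 / 9 = 240.0247
Step 4: Standard deviation = sqrt(240.0247) = 15.4927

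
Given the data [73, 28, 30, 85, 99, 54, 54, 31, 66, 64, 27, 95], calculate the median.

59

Step 1: Sort the data in ascending order: [27, 28, 30, 31, 54, 54, 64, 66, 73, 85, 95, 99]
Step 2: The number of values is n = 12.
Step 3: Since n is even, the median is the average of positions 6 and 7:
  Median = (54 + 64) / 2 = 59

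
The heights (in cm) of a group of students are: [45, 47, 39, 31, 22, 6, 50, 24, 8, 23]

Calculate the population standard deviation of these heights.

14.8408

Step 1: Compute the mean: 29.5
Step 2: Sum of squared deviations from the mean: 2202.5
Step 3: Population variance = 2202.5 / 10 = 220.25
Step 4: Standard deviation = sqrt(220.25) = 14.8408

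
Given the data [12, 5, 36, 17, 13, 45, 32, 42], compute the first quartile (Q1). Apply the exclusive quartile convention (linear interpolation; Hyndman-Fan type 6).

12.25

Step 1: Sort the data: [5, 12, 13, 17, 32, 36, 42, 45]
Step 2: n = 8
Step 3: Using the exclusive quartile method:
  Q1 = 12.25
  Q2 (median) = 24.5
  Q3 = 40.5
  IQR = Q3 - Q1 = 40.5 - 12.25 = 28.25
Step 4: Q1 = 12.25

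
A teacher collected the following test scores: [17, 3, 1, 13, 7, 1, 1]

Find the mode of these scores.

1

Step 1: Count the frequency of each value:
  1: appears 3 time(s)
  3: appears 1 time(s)
  7: appears 1 time(s)
  13: appears 1 time(s)
  17: appears 1 time(s)
Step 2: The value 1 appears most frequently (3 times).
Step 3: Mode = 1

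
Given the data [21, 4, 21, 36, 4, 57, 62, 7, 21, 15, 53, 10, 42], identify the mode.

21

Step 1: Count the frequency of each value:
  4: appears 2 time(s)
  7: appears 1 time(s)
  10: appears 1 time(s)
  15: appears 1 time(s)
  21: appears 3 time(s)
  36: appears 1 time(s)
  42: appears 1 time(s)
  53: appears 1 time(s)
  57: appears 1 time(s)
  62: appears 1 time(s)
Step 2: The value 21 appears most frequently (3 times).
Step 3: Mode = 21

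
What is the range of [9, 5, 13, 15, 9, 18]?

13

Step 1: Identify the maximum value: max = 18
Step 2: Identify the minimum value: min = 5
Step 3: Range = max - min = 18 - 5 = 13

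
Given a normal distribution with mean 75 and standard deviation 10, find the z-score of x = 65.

-1

Step 1: Recall the z-score formula: z = (x - mu) / sigma
Step 2: Substitute values: z = (65 - 75) / 10
Step 3: z = -10 / 10 = -1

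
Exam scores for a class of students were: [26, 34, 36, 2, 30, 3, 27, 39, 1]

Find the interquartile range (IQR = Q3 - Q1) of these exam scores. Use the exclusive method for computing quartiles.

32.5

Step 1: Sort the data: [1, 2, 3, 26, 27, 30, 34, 36, 39]
Step 2: n = 9
Step 3: Using the exclusive quartile method:
  Q1 = 2.5
  Q2 (median) = 27
  Q3 = 35
  IQR = Q3 - Q1 = 35 - 2.5 = 32.5
Step 4: IQR = 32.5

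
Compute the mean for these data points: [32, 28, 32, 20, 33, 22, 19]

26.5714

Step 1: Sum all values: 32 + 28 + 32 + 20 + 33 + 22 + 19 = 186
Step 2: Count the number of values: n = 7
Step 3: Mean = sum / n = 186 / 7 = 26.5714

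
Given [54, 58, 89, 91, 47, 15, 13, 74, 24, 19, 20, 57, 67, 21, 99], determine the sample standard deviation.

29.9735

Step 1: Compute the mean: 49.8667
Step 2: Sum of squared deviations from the mean: 12577.7333
Step 3: Sample variance = 12577.7333 / 14 = 898.4095
Step 4: Standard deviation = sqrt(898.4095) = 29.9735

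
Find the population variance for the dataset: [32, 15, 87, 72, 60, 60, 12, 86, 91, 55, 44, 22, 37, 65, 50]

611.0489

Step 1: Compute the mean: (32 + 15 + 87 + 72 + 60 + 60 + 12 + 86 + 91 + 55 + 44 + 22 + 37 + 65 + 50) / 15 = 52.5333
Step 2: Compute squared deviations from the mean:
  (32 - 52.5333)^2 = 421.6178
  (15 - 52.5333)^2 = 1408.7511
  (87 - 52.5333)^2 = 1187.9511
  (72 - 52.5333)^2 = 378.9511
  (60 - 52.5333)^2 = 55.7511
  (60 - 52.5333)^2 = 55.7511
  (12 - 52.5333)^2 = 1642.9511
  (86 - 52.5333)^2 = 1120.0178
  (91 - 52.5333)^2 = 1479.6844
  (55 - 52.5333)^2 = 6.0844
  (44 - 52.5333)^2 = 72.8178
  (22 - 52.5333)^2 = 932.2844
  (37 - 52.5333)^2 = 241.2844
  (65 - 52.5333)^2 = 155.4178
  (50 - 52.5333)^2 = 6.4178
Step 3: Sum of squared deviations = 9165.7333
Step 4: Population variance = 9165.7333 / 15 = 611.0489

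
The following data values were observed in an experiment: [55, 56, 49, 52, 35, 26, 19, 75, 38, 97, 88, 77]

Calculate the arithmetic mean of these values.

55.5833

Step 1: Sum all values: 55 + 56 + 49 + 52 + 35 + 26 + 19 + 75 + 38 + 97 + 88 + 77 = 667
Step 2: Count the number of values: n = 12
Step 3: Mean = sum / n = 667 / 12 = 55.5833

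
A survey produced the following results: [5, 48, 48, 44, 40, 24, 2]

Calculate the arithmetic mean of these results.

30.1429

Step 1: Sum all values: 5 + 48 + 48 + 44 + 40 + 24 + 2 = 211
Step 2: Count the number of values: n = 7
Step 3: Mean = sum / n = 211 / 7 = 30.1429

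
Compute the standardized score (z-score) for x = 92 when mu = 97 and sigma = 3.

-1.6667

Step 1: Recall the z-score formula: z = (x - mu) / sigma
Step 2: Substitute values: z = (92 - 97) / 3
Step 3: z = -5 / 3 = -1.6667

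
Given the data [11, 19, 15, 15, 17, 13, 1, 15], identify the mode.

15

Step 1: Count the frequency of each value:
  1: appears 1 time(s)
  11: appears 1 time(s)
  13: appears 1 time(s)
  15: appears 3 time(s)
  17: appears 1 time(s)
  19: appears 1 time(s)
Step 2: The value 15 appears most frequently (3 times).
Step 3: Mode = 15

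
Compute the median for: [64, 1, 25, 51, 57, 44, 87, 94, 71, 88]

60.5

Step 1: Sort the data in ascending order: [1, 25, 44, 51, 57, 64, 71, 87, 88, 94]
Step 2: The number of values is n = 10.
Step 3: Since n is even, the median is the average of positions 5 and 6:
  Median = (57 + 64) / 2 = 60.5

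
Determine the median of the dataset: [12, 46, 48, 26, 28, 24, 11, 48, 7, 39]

27

Step 1: Sort the data in ascending order: [7, 11, 12, 24, 26, 28, 39, 46, 48, 48]
Step 2: The number of values is n = 10.
Step 3: Since n is even, the median is the average of positions 5 and 6:
  Median = (26 + 28) / 2 = 27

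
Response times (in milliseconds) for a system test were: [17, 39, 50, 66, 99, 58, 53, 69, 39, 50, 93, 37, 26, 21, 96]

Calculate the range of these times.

82

Step 1: Identify the maximum value: max = 99
Step 2: Identify the minimum value: min = 17
Step 3: Range = max - min = 99 - 17 = 82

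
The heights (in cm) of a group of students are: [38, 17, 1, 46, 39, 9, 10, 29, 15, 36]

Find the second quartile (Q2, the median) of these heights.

23

Step 1: Sort the data: [1, 9, 10, 15, 17, 29, 36, 38, 39, 46]
Step 2: n = 10
Step 3: Q2 is the median. Since n is even, it is the average of the values at positions 5 and 6:
  Q2 = (17 + 29) / 2 = 23
Step 4: Q2 = 23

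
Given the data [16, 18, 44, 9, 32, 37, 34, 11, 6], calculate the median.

18

Step 1: Sort the data in ascending order: [6, 9, 11, 16, 18, 32, 34, 37, 44]
Step 2: The number of values is n = 9.
Step 3: Since n is odd, the median is the middle value at position 5: 18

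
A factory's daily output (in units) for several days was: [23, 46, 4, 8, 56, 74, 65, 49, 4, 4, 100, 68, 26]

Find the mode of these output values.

4

Step 1: Count the frequency of each value:
  4: appears 3 time(s)
  8: appears 1 time(s)
  23: appears 1 time(s)
  26: appears 1 time(s)
  46: appears 1 time(s)
  49: appears 1 time(s)
  56: appears 1 time(s)
  65: appears 1 time(s)
  68: appears 1 time(s)
  74: appears 1 time(s)
  100: appears 1 time(s)
Step 2: The value 4 appears most frequently (3 times).
Step 3: Mode = 4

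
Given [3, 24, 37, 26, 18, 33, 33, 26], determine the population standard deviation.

10.0499

Step 1: Compute the mean: 25
Step 2: Sum of squared deviations from the mean: 808
Step 3: Population variance = 808 / 8 = 101
Step 4: Standard deviation = sqrt(101) = 10.0499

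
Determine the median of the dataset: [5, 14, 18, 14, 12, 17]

14

Step 1: Sort the data in ascending order: [5, 12, 14, 14, 17, 18]
Step 2: The number of values is n = 6.
Step 3: Since n is even, the median is the average of positions 3 and 4:
  Median = (14 + 14) / 2 = 14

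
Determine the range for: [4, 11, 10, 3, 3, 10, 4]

8

Step 1: Identify the maximum value: max = 11
Step 2: Identify the minimum value: min = 3
Step 3: Range = max - min = 11 - 3 = 8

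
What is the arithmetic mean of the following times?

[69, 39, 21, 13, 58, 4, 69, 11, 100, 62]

44.6

Step 1: Sum all values: 69 + 39 + 21 + 13 + 58 + 4 + 69 + 11 + 100 + 62 = 446
Step 2: Count the number of values: n = 10
Step 3: Mean = sum / n = 446 / 10 = 44.6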